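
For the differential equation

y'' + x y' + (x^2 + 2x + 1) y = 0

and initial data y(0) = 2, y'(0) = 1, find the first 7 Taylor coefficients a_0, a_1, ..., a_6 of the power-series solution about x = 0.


Ansatz: y(x) = sum_{n>=0} a_n x^n, so y'(x) = sum_{n>=1} n a_n x^(n-1) and y''(x) = sum_{n>=2} n(n-1) a_n x^(n-2).
Substitute into P(x) y'' + Q(x) y' + R(x) y = 0 with P(x) = 1, Q(x) = x, R(x) = x^2 + 2x + 1, and match powers of x.
Initial conditions: a_0 = 2, a_1 = 1.
Setting the coefficient of each power of x to zero and solving order by order (substituting the coefficients already found):
  x^0: 2 a_2 + a_0 = 0  ->  2 a_2 = -a_0 = -2  ->  a_2 = -1
  x^1: 6 a_3 + 2 a_1 + 2 a_0 = 0  ->  6 a_3 = -2 a_1 - 2 a_0 = -6  ->  a_3 = -1
  x^2: 12 a_4 + 3 a_2 + 2 a_1 + a_0 = 0  ->  12 a_4 = -3 a_2 - 2 a_1 - a_0 = -1  ->  a_4 = -1/12
  x^3: 20 a_5 + 4 a_3 + 2 a_2 + a_1 = 0  ->  20 a_5 = -4 a_3 - 2 a_2 - a_1 = 5  ->  a_5 = 1/4
  x^4: 30 a_6 + 5 a_4 + 2 a_3 + a_2 = 0  ->  30 a_6 = -5 a_4 - 2 a_3 - a_2 = 41/12  ->  a_6 = 41/360
Truncated series: y(x) = 2 + x - x^2 - x^3 - (1/12) x^4 + (1/4) x^5 + (41/360) x^6 + O(x^7).

a_0 = 2; a_1 = 1; a_2 = -1; a_3 = -1; a_4 = -1/12; a_5 = 1/4; a_6 = 41/360


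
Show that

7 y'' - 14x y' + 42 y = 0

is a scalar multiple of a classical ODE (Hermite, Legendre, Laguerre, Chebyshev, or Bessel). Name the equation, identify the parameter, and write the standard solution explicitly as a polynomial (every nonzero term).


All three coefficients share the factor 7; dividing through by 7 gives  y'' - 2x y' + 6 y = 0.
This matches the Hermite equation y'' - 2x y' + 2n y = 0 with 2n = 6, so n = 3; the polynomial solution is H_3(x).
With y = sum_k a_k x^k, matching x^k gives (k+2)(k+1) a_{k+2} = 2(k - n) a_k = 2(k - 3) a_k. The right side vanishes at k = 3, so the series with the parity of 3 terminates at degree 3.
Standard normalization: leading coefficient of H_n is 2^n, so a_3 = 2^3 = 8. Work downward with a_k = (k+1)(k+2) a_{k+2} / (2(k - n)):
  a_1 = (2)(3)(8) / (2(1 - 3)) = 48/(-4) = -12
Hence H_3(x) = 8 x^3 - 12 x.

H_3(x); series = 8 x^3 - 12 x


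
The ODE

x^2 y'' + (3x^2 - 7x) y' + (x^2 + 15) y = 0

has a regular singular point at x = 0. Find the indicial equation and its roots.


Divide by x^2 to reach normal form y'' + P_1(x) y' + P_2(x) y = 0 with P_1(x) = 3 - 7/x and P_2(x) = 1 + 15/x^2.
x = 0 is a singular point because the y'-coefficient 3 - 7/x has a pole at x = 0 and the y-coefficient 1 + 15/x^2 has a pole at x = 0.
It is a regular singular point because x P_1(x) = p(x) = 3x - 7 and x^2 P_2(x) = q(x) = x^2 + 15 are polynomials, hence analytic at x = 0.
p(0) = -7,  q(0) = 15.
Indicial equation: r(r-1) + p(0) r + q(0) = 0, i.e. r^2 + (p(0) - 1) r + q(0) = 0, i.e. r^2 - 8 r + 15 = 0.
Discriminant: (-8)^2 - 4(15) = 4, so r = (8 ± 2)/2.
Solving: r_1 = 5, r_2 = 3.

indicial: r^2 - 8 r + 15 = 0; roots r_1 = 5, r_2 = 3


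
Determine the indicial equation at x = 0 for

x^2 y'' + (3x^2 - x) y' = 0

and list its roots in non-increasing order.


Divide by x^2 to reach normal form y'' + P_1(x) y' + P_2(x) y = 0 with P_1(x) = 3 - 1/x and P_2(x) = 0.
x = 0 is a singular point because the y'-coefficient 3 - 1/x has a pole at x = 0.
It is a regular singular point because x P_1(x) = p(x) = 3x - 1 and x^2 P_2(x) = q(x) = 0 are polynomials, hence analytic at x = 0.
p(0) = -1,  q(0) = 0.
Indicial equation: r(r-1) + p(0) r + q(0) = 0, i.e. r^2 + (p(0) - 1) r + q(0) = 0, i.e. r^2 - 2 r = 0.
Discriminant: (-2)^2 - 4(0) = 4, so r = (2 ± 2)/2.
Solving: r_1 = 2, r_2 = 0.

indicial: r^2 - 2 r = 0; roots r_1 = 2, r_2 = 0


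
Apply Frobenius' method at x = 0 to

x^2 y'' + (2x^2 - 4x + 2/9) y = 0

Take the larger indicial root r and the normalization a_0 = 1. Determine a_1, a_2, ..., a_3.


Write in Frobenius form y'' + (p(x)/x) y' + (q(x)/x^2) y = 0:
  p(x) = 0,  q(x) = 2x^2 - 4x + 2/9.
Indicial equation: r(r-1) + (0) r + (2/9) = 0 -> roots r_1 = 2/3, r_2 = 1/3.
Take r = r_1 = 2/3. Let y(x) = x^r sum_{n>=0} a_n x^n with a_0 = 1.
Substitute y = x^r sum a_n x^n and match x^{r+n}. The recurrence is
  D(n) a_n - 4 a_{n-1} + 2 a_{n-2} = 0,  where D(n) = (r+n)(r+n-1) + (0)(r+n) + (2/9).
  a_n = [4 a_{n-1} - 2 a_{n-2}] / D(n).
Since the indicial polynomial factors as (r - r_1)(r - r_2), D(n) = (r_1 + n - r_1)(r_1 + n - r_2) = n(n + 1/3).
Evaluating step by step (a_0 = 1):
  n = 1: D(1) = 1(1 + 1/3) = 4/3; numerator = 4(1) = 4; a_1 = (4)/(4/3) = 3
  n = 2: D(2) = 2(2 + 1/3) = 14/3; numerator = 4(3) - 2(1) = 10; a_2 = (10)/(14/3) = 15/7
  n = 3: D(3) = 3(3 + 1/3) = 10; numerator = 4(15/7) - 2(3) = 18/7; a_3 = (18/7)/(10) = 9/35

r = 2/3; a_0 = 1; a_1 = 3; a_2 = 15/7; a_3 = 9/35


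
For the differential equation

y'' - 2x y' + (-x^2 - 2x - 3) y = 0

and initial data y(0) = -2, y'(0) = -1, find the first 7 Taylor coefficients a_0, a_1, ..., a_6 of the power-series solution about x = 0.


Ansatz: y(x) = sum_{n>=0} a_n x^n, so y'(x) = sum_{n>=1} n a_n x^(n-1) and y''(x) = sum_{n>=2} n(n-1) a_n x^(n-2).
Substitute into P(x) y'' + Q(x) y' + R(x) y = 0 with P(x) = 1, Q(x) = -2x, R(x) = -x^2 - 2x - 3, and match powers of x.
Initial conditions: a_0 = -2, a_1 = -1.
Setting the coefficient of each power of x to zero and solving order by order (substituting the coefficients already found):
  x^0: 2 a_2 - 3 a_0 = 0  ->  2 a_2 = 3 a_0 = -6  ->  a_2 = -3
  x^1: 6 a_3 - 5 a_1 - 2 a_0 = 0  ->  6 a_3 = 5 a_1 + 2 a_0 = -9  ->  a_3 = -3/2
  x^2: 12 a_4 - 7 a_2 - 2 a_1 - a_0 = 0  ->  12 a_4 = 7 a_2 + 2 a_1 + a_0 = -25  ->  a_4 = -25/12
  x^3: 20 a_5 - 9 a_3 - 2 a_2 - a_1 = 0  ->  20 a_5 = 9 a_3 + 2 a_2 + a_1 = -41/2  ->  a_5 = -41/40
  x^4: 30 a_6 - 11 a_4 - 2 a_3 - a_2 = 0  ->  30 a_6 = 11 a_4 + 2 a_3 + a_2 = -347/12  ->  a_6 = -347/360
Truncated series: y(x) = -2 - x - 3 x^2 - (3/2) x^3 - (25/12) x^4 - (41/40) x^5 - (347/360) x^6 + O(x^7).

a_0 = -2; a_1 = -1; a_2 = -3; a_3 = -3/2; a_4 = -25/12; a_5 = -41/40; a_6 = -347/360


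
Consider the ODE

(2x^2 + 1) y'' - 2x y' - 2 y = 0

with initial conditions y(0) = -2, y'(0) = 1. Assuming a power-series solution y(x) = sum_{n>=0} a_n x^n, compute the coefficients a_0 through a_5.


Ansatz: y(x) = sum_{n>=0} a_n x^n, so y'(x) = sum_{n>=1} n a_n x^(n-1) and y''(x) = sum_{n>=2} n(n-1) a_n x^(n-2).
Substitute into P(x) y'' + Q(x) y' + R(x) y = 0 with P(x) = 2x^2 + 1, Q(x) = -2x, R(x) = -2, and match powers of x.
Initial conditions: a_0 = -2, a_1 = 1.
Setting the coefficient of each power of x to zero and solving order by order (substituting the coefficients already found):
  x^0: 2 a_2 - 2 a_0 = 0  ->  2 a_2 = 2 a_0 = -4  ->  a_2 = -2
  x^1: 6 a_3 - 4 a_1 = 0  ->  6 a_3 = 4 a_1 = 4  ->  a_3 = 2/3
  x^2: 12 a_4 - 2 a_2 = 0  ->  12 a_4 = 2 a_2 = -4  ->  a_4 = -1/3
  x^3: 20 a_5 + 4 a_3 = 0  ->  20 a_5 = -4 a_3 = -8/3  ->  a_5 = -2/15
Truncated series: y(x) = -2 + x - 2 x^2 + (2/3) x^3 - (1/3) x^4 - (2/15) x^5 + O(x^6).

a_0 = -2; a_1 = 1; a_2 = -2; a_3 = 2/3; a_4 = -1/3; a_5 = -2/15


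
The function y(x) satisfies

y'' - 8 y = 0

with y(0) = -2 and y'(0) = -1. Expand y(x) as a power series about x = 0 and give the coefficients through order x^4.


Ansatz: y(x) = sum_{n>=0} a_n x^n, so y'(x) = sum_{n>=1} n a_n x^(n-1) and y''(x) = sum_{n>=2} n(n-1) a_n x^(n-2).
Substitute into P(x) y'' + Q(x) y' + R(x) y = 0 with P(x) = 1, Q(x) = 0, R(x) = -8, and match powers of x.
Initial conditions: a_0 = -2, a_1 = -1.
Setting the coefficient of each power of x to zero and solving order by order (substituting the coefficients already found):
  x^0: 2 a_2 - 8 a_0 = 0  ->  2 a_2 = 8 a_0 = -16  ->  a_2 = -8
  x^1: 6 a_3 - 8 a_1 = 0  ->  6 a_3 = 8 a_1 = -8  ->  a_3 = -4/3
  x^2: 12 a_4 - 8 a_2 = 0  ->  12 a_4 = 8 a_2 = -64  ->  a_4 = -16/3
Truncated series: y(x) = -2 - x - 8 x^2 - (4/3) x^3 - (16/3) x^4 + O(x^5).

a_0 = -2; a_1 = -1; a_2 = -8; a_3 = -4/3; a_4 = -16/3


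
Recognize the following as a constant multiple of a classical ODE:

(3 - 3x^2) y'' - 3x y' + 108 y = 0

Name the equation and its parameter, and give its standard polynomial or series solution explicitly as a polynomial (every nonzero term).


All three coefficients share the factor 3; dividing through by 3 gives  (1 - x^2) y'' - x y' + 36 y = 0.
This matches the Chebyshev equation (1 - x^2) y'' - x y' + n^2 y = 0 (note the -x y' term, not -2x y') with n^2 = 36, so n = 6; the polynomial solution is T_6(x).
With y = sum_k a_k x^k, matching x^k gives (k+2)(k+1) a_{k+2} = (k^2 - n^2) a_k = (k - 6)(k + 6) a_k. The right side vanishes at k = 6, so the series with the parity of 6 terminates at degree 6.
Standard normalization: leading coefficient of T_n is 2^(n-1), so a_6 = 2^5 = 32. Work downward with a_k = (k+1)(k+2) a_{k+2} / ((k - 6)(k + 6)):
  a_4 = (5)(6)(32) / ((4 - 6)(4 + 6)) = 960/(-20) = -48
  a_2 = (3)(4)(-48) / ((2 - 6)(2 + 6)) = -576/(-32) = 18
  a_0 = (1)(2)(18) / ((0 - 6)(0 + 6)) = 36/(-36) = -1
Hence T_6(x) = 32 x^6 - 48 x^4 + 18 x^2 - 1.

T_6(x); series = 32 x^6 - 48 x^4 + 18 x^2 - 1


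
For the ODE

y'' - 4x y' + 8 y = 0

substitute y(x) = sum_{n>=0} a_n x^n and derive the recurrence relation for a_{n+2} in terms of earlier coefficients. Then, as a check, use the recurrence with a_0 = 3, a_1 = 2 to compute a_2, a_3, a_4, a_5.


Substitute y = sum_n a_n x^n.
y''(x) has coefficient (n+2)(n+1) a_{n+2} at x^n;
-4 x y'(x) has coefficient -4 n a_n at x^n (shift);
8 y(x) has coefficient 8 a_n at x^n.
Matching x^n: (n+2)(n+1) a_{n+2} + (-4n + 8) a_n = 0.
Thus a_{n+2} = (4n - 8) / ((n+1)(n+2)) * a_n.

Check with a_0 = 3, a_1 = 2 (apply the recurrence for n = 0, 1, 2, 3): a_0 = 3, a_1 = 2, a_2 = -12, a_3 = -4/3, a_4 = 0, a_5 = -4/15.

a_(n+2) = (4n - 8) / ((n+1)(n+2)) * a_n; check: a_0 = 3, a_1 = 2, a_2 = -12, a_3 = -4/3, a_4 = 0, a_5 = -4/15


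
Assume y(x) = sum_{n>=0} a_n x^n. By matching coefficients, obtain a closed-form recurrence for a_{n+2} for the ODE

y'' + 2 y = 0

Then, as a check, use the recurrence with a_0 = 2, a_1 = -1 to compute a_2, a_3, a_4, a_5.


Substitute y = sum_n a_n x^n into y'' + (const) y = 0.
y''(x) = sum_{n>=0} (n+2)(n+1) a_{n+2} x^n.
The ODE becomes sum_n [(n+2)(n+1) a_{n+2} + 2 a_n] x^n = 0.
Setting each coefficient to zero gives the recurrence:
  (n+2)(n+1) a_{n+2} + 2 a_n = 0,
  a_{n+2} = -2 / ((n+1)(n+2)) a_n.

Check with a_0 = 2, a_1 = -1 (apply the recurrence for n = 0, 1, 2, 3): a_0 = 2, a_1 = -1, a_2 = -2, a_3 = 1/3, a_4 = 1/3, a_5 = -1/30.

a_{n+2} = -2/((n+1)(n+2)) * a_n; check: a_0 = 2, a_1 = -1, a_2 = -2, a_3 = 1/3, a_4 = 1/3, a_5 = -1/30


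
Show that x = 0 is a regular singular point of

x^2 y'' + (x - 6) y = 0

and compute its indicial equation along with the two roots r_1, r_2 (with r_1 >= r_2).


Divide by x^2 to reach normal form y'' + P_1(x) y' + P_2(x) y = 0 with P_1(x) = 0 and P_2(x) = 1/x - 6/x^2.
x = 0 is a singular point because the y-coefficient 1/x - 6/x^2 has a pole at x = 0.
It is a regular singular point because x P_1(x) = p(x) = 0 and x^2 P_2(x) = q(x) = x - 6 are polynomials, hence analytic at x = 0.
p(0) = 0,  q(0) = -6.
Indicial equation: r(r-1) + p(0) r + q(0) = 0, i.e. r^2 + (p(0) - 1) r + q(0) = 0, i.e. r^2 - 1 r - 6 = 0.
Discriminant: (-1)^2 - 4(-6) = 25, so r = (1 ± 5)/2.
Solving: r_1 = 3, r_2 = -2.

indicial: r^2 - 1 r - 6 = 0; roots r_1 = 3, r_2 = -2


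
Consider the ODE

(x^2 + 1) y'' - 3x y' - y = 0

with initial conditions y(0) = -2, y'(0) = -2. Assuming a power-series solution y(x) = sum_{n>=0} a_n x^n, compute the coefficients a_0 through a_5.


Ansatz: y(x) = sum_{n>=0} a_n x^n, so y'(x) = sum_{n>=1} n a_n x^(n-1) and y''(x) = sum_{n>=2} n(n-1) a_n x^(n-2).
Substitute into P(x) y'' + Q(x) y' + R(x) y = 0 with P(x) = x^2 + 1, Q(x) = -3x, R(x) = -1, and match powers of x.
Initial conditions: a_0 = -2, a_1 = -2.
Setting the coefficient of each power of x to zero and solving order by order (substituting the coefficients already found):
  x^0: 2 a_2 - a_0 = 0  ->  2 a_2 = a_0 = -2  ->  a_2 = -1
  x^1: 6 a_3 - 4 a_1 = 0  ->  6 a_3 = 4 a_1 = -8  ->  a_3 = -4/3
  x^2: 12 a_4 - 5 a_2 = 0  ->  12 a_4 = 5 a_2 = -5  ->  a_4 = -5/12
  x^3: 20 a_5 - 4 a_3 = 0  ->  20 a_5 = 4 a_3 = -16/3  ->  a_5 = -4/15
Truncated series: y(x) = -2 - 2 x - x^2 - (4/3) x^3 - (5/12) x^4 - (4/15) x^5 + O(x^6).

a_0 = -2; a_1 = -2; a_2 = -1; a_3 = -4/3; a_4 = -5/12; a_5 = -4/15


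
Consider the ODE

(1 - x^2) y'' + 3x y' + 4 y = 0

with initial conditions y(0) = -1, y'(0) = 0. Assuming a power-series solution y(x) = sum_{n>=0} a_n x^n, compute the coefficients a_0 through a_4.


Ansatz: y(x) = sum_{n>=0} a_n x^n, so y'(x) = sum_{n>=1} n a_n x^(n-1) and y''(x) = sum_{n>=2} n(n-1) a_n x^(n-2).
Substitute into P(x) y'' + Q(x) y' + R(x) y = 0 with P(x) = 1 - x^2, Q(x) = 3x, R(x) = 4, and match powers of x.
Initial conditions: a_0 = -1, a_1 = 0.
Setting the coefficient of each power of x to zero and solving order by order (substituting the coefficients already found):
  x^0: 2 a_2 + 4 a_0 = 0  ->  2 a_2 = -4 a_0 = 4  ->  a_2 = 2
  x^1: 6 a_3 + 7 a_1 = 0  ->  6 a_3 = -7 a_1 = 0  ->  a_3 = 0
  x^2: 12 a_4 + 8 a_2 = 0  ->  12 a_4 = -8 a_2 = -16  ->  a_4 = -4/3
Truncated series: y(x) = -1 + 2 x^2 - (4/3) x^4 + O(x^5).

a_0 = -1; a_1 = 0; a_2 = 2; a_3 = 0; a_4 = -4/3


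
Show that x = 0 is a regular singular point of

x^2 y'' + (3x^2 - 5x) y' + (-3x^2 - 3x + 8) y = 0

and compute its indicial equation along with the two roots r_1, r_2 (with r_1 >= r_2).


Divide by x^2 to reach normal form y'' + P_1(x) y' + P_2(x) y = 0 with P_1(x) = 3 - 5/x and P_2(x) = -3 - 3/x + 8/x^2.
x = 0 is a singular point because the y'-coefficient 3 - 5/x has a pole at x = 0 and the y-coefficient -3 - 3/x + 8/x^2 has a pole at x = 0.
It is a regular singular point because x P_1(x) = p(x) = 3x - 5 and x^2 P_2(x) = q(x) = -3x^2 - 3x + 8 are polynomials, hence analytic at x = 0.
p(0) = -5,  q(0) = 8.
Indicial equation: r(r-1) + p(0) r + q(0) = 0, i.e. r^2 + (p(0) - 1) r + q(0) = 0, i.e. r^2 - 6 r + 8 = 0.
Discriminant: (-6)^2 - 4(8) = 4, so r = (6 ± 2)/2.
Solving: r_1 = 4, r_2 = 2.

indicial: r^2 - 6 r + 8 = 0; roots r_1 = 4, r_2 = 2


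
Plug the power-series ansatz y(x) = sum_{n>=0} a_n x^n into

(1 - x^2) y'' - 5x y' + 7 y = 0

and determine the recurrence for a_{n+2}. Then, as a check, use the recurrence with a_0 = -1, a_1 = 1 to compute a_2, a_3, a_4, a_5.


Substitute y = sum_n a_n x^n.
(1 - 1 x^2) y'' contributes (n+2)(n+1) a_{n+2} - n(n-1) a_n at x^n.
-5 x y'(x) contributes -5 n a_n at x^n.
7 y(x) contributes 7 a_n at x^n.
Matching x^n: (n+2)(n+1) a_{n+2} + (-n(n-1) - 5 n + 7) a_n = 0.
Thus a_{n+2} = (n(n-1) + 5 n - 7) / ((n+1)(n+2)) * a_n.

Check with a_0 = -1, a_1 = 1 (apply the recurrence for n = 0, 1, 2, 3): a_0 = -1, a_1 = 1, a_2 = 7/2, a_3 = -1/3, a_4 = 35/24, a_5 = -7/30.

a_(n+2) = (n(n-1) + 5 n - 7) / ((n+1)(n+2)) * a_n; check: a_0 = -1, a_1 = 1, a_2 = 7/2, a_3 = -1/3, a_4 = 35/24, a_5 = -7/30


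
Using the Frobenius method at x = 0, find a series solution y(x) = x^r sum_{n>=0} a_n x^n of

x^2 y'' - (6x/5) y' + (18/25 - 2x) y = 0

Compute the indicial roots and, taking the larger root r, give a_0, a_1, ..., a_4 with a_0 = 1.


Write in Frobenius form y'' + (p(x)/x) y' + (q(x)/x^2) y = 0:
  p(x) = -6/5,  q(x) = 18/25 - 2x.
Indicial equation: r(r-1) + (-6/5) r + (18/25) = 0 -> roots r_1 = 9/5, r_2 = 2/5.
Take r = r_1 = 9/5. Let y(x) = x^r sum_{n>=0} a_n x^n with a_0 = 1.
Substitute y = x^r sum a_n x^n and match x^{r+n}. The recurrence is
  D(n) a_n - 2 a_{n-1} = 0,  where D(n) = (r+n)(r+n-1) + (-6/5)(r+n) + (18/25).
  a_n = 2 / D(n) * a_{n-1}.
Since the indicial polynomial factors as (r - r_1)(r - r_2), D(n) = (r_1 + n - r_1)(r_1 + n - r_2) = n(n + 7/5).
Evaluating step by step (a_0 = 1):
  n = 1: D(1) = 1(1 + 7/5) = 12/5; numerator = 2(1) = 2; a_1 = (2)/(12/5) = 5/6
  n = 2: D(2) = 2(2 + 7/5) = 34/5; numerator = 2(5/6) = 5/3; a_2 = (5/3)/(34/5) = 25/102
  n = 3: D(3) = 3(3 + 7/5) = 66/5; numerator = 2(25/102) = 25/51; a_3 = (25/51)/(66/5) = 125/3366
  n = 4: D(4) = 4(4 + 7/5) = 108/5; numerator = 2(125/3366) = 125/1683; a_4 = (125/1683)/(108/5) = 625/181764

r = 9/5; a_0 = 1; a_1 = 5/6; a_2 = 25/102; a_3 = 125/3366; a_4 = 625/181764


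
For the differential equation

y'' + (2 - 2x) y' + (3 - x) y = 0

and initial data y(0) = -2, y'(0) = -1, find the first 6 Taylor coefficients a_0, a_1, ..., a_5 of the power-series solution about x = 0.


Ansatz: y(x) = sum_{n>=0} a_n x^n, so y'(x) = sum_{n>=1} n a_n x^(n-1) and y''(x) = sum_{n>=2} n(n-1) a_n x^(n-2).
Substitute into P(x) y'' + Q(x) y' + R(x) y = 0 with P(x) = 1, Q(x) = 2 - 2x, R(x) = 3 - x, and match powers of x.
Initial conditions: a_0 = -2, a_1 = -1.
Setting the coefficient of each power of x to zero and solving order by order (substituting the coefficients already found):
  x^0: 2 a_2 + 2 a_1 + 3 a_0 = 0  ->  2 a_2 = -2 a_1 - 3 a_0 = 8  ->  a_2 = 4
  x^1: 6 a_3 + 4 a_2 + a_1 - a_0 = 0  ->  6 a_3 = -4 a_2 - a_1 + a_0 = -17  ->  a_3 = -17/6
  x^2: 12 a_4 + 6 a_3 - a_2 - a_1 = 0  ->  12 a_4 = -6 a_3 + a_2 + a_1 = 20  ->  a_4 = 5/3
  x^3: 20 a_5 + 8 a_4 - 3 a_3 - a_2 = 0  ->  20 a_5 = -8 a_4 + 3 a_3 + a_2 = -107/6  ->  a_5 = -107/120
Truncated series: y(x) = -2 - x + 4 x^2 - (17/6) x^3 + (5/3) x^4 - (107/120) x^5 + O(x^6).

a_0 = -2; a_1 = -1; a_2 = 4; a_3 = -17/6; a_4 = 5/3; a_5 = -107/120


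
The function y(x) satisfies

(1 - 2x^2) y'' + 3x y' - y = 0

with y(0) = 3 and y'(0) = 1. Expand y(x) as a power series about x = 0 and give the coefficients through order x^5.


Ansatz: y(x) = sum_{n>=0} a_n x^n, so y'(x) = sum_{n>=1} n a_n x^(n-1) and y''(x) = sum_{n>=2} n(n-1) a_n x^(n-2).
Substitute into P(x) y'' + Q(x) y' + R(x) y = 0 with P(x) = 1 - 2x^2, Q(x) = 3x, R(x) = -1, and match powers of x.
Initial conditions: a_0 = 3, a_1 = 1.
Setting the coefficient of each power of x to zero and solving order by order (substituting the coefficients already found):
  x^0: 2 a_2 - a_0 = 0  ->  2 a_2 = a_0 = 3  ->  a_2 = 3/2
  x^1: 6 a_3 + 2 a_1 = 0  ->  6 a_3 = -2 a_1 = -2  ->  a_3 = -1/3
  x^2: 12 a_4 + a_2 = 0  ->  12 a_4 = -a_2 = -3/2  ->  a_4 = -1/8
  x^3: 20 a_5 - 4 a_3 = 0  ->  20 a_5 = 4 a_3 = -4/3  ->  a_5 = -1/15
Truncated series: y(x) = 3 + x + (3/2) x^2 - (1/3) x^3 - (1/8) x^4 - (1/15) x^5 + O(x^6).

a_0 = 3; a_1 = 1; a_2 = 3/2; a_3 = -1/3; a_4 = -1/8; a_5 = -1/15


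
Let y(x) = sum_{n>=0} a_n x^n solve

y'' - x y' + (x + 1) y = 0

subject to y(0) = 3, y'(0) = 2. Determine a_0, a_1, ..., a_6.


Ansatz: y(x) = sum_{n>=0} a_n x^n, so y'(x) = sum_{n>=1} n a_n x^(n-1) and y''(x) = sum_{n>=2} n(n-1) a_n x^(n-2).
Substitute into P(x) y'' + Q(x) y' + R(x) y = 0 with P(x) = 1, Q(x) = -x, R(x) = x + 1, and match powers of x.
Initial conditions: a_0 = 3, a_1 = 2.
Setting the coefficient of each power of x to zero and solving order by order (substituting the coefficients already found):
  x^0: 2 a_2 + a_0 = 0  ->  2 a_2 = -a_0 = -3  ->  a_2 = -3/2
  x^1: 6 a_3 + a_0 = 0  ->  6 a_3 = -a_0 = -3  ->  a_3 = -1/2
  x^2: 12 a_4 - a_2 + a_1 = 0  ->  12 a_4 = a_2 - a_1 = -7/2  ->  a_4 = -7/24
  x^3: 20 a_5 - 2 a_3 + a_2 = 0  ->  20 a_5 = 2 a_3 - a_2 = 1/2  ->  a_5 = 1/40
  x^4: 30 a_6 - 3 a_4 + a_3 = 0  ->  30 a_6 = 3 a_4 - a_3 = -3/8  ->  a_6 = -1/80
Truncated series: y(x) = 3 + 2 x - (3/2) x^2 - (1/2) x^3 - (7/24) x^4 + (1/40) x^5 - (1/80) x^6 + O(x^7).

a_0 = 3; a_1 = 2; a_2 = -3/2; a_3 = -1/2; a_4 = -7/24; a_5 = 1/40; a_6 = -1/80


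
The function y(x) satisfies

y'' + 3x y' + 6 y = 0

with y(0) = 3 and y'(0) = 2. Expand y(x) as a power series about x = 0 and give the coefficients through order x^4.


Ansatz: y(x) = sum_{n>=0} a_n x^n, so y'(x) = sum_{n>=1} n a_n x^(n-1) and y''(x) = sum_{n>=2} n(n-1) a_n x^(n-2).
Substitute into P(x) y'' + Q(x) y' + R(x) y = 0 with P(x) = 1, Q(x) = 3x, R(x) = 6, and match powers of x.
Initial conditions: a_0 = 3, a_1 = 2.
Setting the coefficient of each power of x to zero and solving order by order (substituting the coefficients already found):
  x^0: 2 a_2 + 6 a_0 = 0  ->  2 a_2 = -6 a_0 = -18  ->  a_2 = -9
  x^1: 6 a_3 + 9 a_1 = 0  ->  6 a_3 = -9 a_1 = -18  ->  a_3 = -3
  x^2: 12 a_4 + 12 a_2 = 0  ->  12 a_4 = -12 a_2 = 108  ->  a_4 = 9
Truncated series: y(x) = 3 + 2 x - 9 x^2 - 3 x^3 + 9 x^4 + O(x^5).

a_0 = 3; a_1 = 2; a_2 = -9; a_3 = -3; a_4 = 9


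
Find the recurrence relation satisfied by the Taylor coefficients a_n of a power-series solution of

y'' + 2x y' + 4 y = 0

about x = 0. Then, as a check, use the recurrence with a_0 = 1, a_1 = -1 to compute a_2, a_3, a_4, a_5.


Substitute y = sum_n a_n x^n.
y''(x) has coefficient (n+2)(n+1) a_{n+2} at x^n;
2 x y'(x) has coefficient 2 n a_n at x^n (shift);
4 y(x) has coefficient 4 a_n at x^n.
Matching x^n: (n+2)(n+1) a_{n+2} + (2n + 4) a_n = 0.
Thus a_{n+2} = (-2n - 4) / ((n+1)(n+2)) * a_n.

Check with a_0 = 1, a_1 = -1 (apply the recurrence for n = 0, 1, 2, 3): a_0 = 1, a_1 = -1, a_2 = -2, a_3 = 1, a_4 = 4/3, a_5 = -1/2.

a_(n+2) = (-2n - 4) / ((n+1)(n+2)) * a_n; check: a_0 = 1, a_1 = -1, a_2 = -2, a_3 = 1, a_4 = 4/3, a_5 = -1/2


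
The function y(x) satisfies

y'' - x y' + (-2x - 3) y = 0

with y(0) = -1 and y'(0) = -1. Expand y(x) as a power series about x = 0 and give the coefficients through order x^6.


Ansatz: y(x) = sum_{n>=0} a_n x^n, so y'(x) = sum_{n>=1} n a_n x^(n-1) and y''(x) = sum_{n>=2} n(n-1) a_n x^(n-2).
Substitute into P(x) y'' + Q(x) y' + R(x) y = 0 with P(x) = 1, Q(x) = -x, R(x) = -2x - 3, and match powers of x.
Initial conditions: a_0 = -1, a_1 = -1.
Setting the coefficient of each power of x to zero and solving order by order (substituting the coefficients already found):
  x^0: 2 a_2 - 3 a_0 = 0  ->  2 a_2 = 3 a_0 = -3  ->  a_2 = -3/2
  x^1: 6 a_3 - 4 a_1 - 2 a_0 = 0  ->  6 a_3 = 4 a_1 + 2 a_0 = -6  ->  a_3 = -1
  x^2: 12 a_4 - 5 a_2 - 2 a_1 = 0  ->  12 a_4 = 5 a_2 + 2 a_1 = -19/2  ->  a_4 = -19/24
  x^3: 20 a_5 - 6 a_3 - 2 a_2 = 0  ->  20 a_5 = 6 a_3 + 2 a_2 = -9  ->  a_5 = -9/20
  x^4: 30 a_6 - 7 a_4 - 2 a_3 = 0  ->  30 a_6 = 7 a_4 + 2 a_3 = -181/24  ->  a_6 = -181/720
Truncated series: y(x) = -1 - x - (3/2) x^2 - x^3 - (19/24) x^4 - (9/20) x^5 - (181/720) x^6 + O(x^7).

a_0 = -1; a_1 = -1; a_2 = -3/2; a_3 = -1; a_4 = -19/24; a_5 = -9/20; a_6 = -181/720


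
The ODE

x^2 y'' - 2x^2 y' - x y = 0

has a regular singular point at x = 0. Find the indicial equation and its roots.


Divide by x^2 to reach normal form y'' + P_1(x) y' + P_2(x) y = 0 with P_1(x) = -2 and P_2(x) = -1/x.
x = 0 is a singular point because the y-coefficient -1/x has a pole at x = 0.
It is a regular singular point because x P_1(x) = p(x) = -2x and x^2 P_2(x) = q(x) = -x are polynomials, hence analytic at x = 0.
p(0) = 0,  q(0) = 0.
Indicial equation: r(r-1) + p(0) r + q(0) = 0, i.e. r^2 + (p(0) - 1) r + q(0) = 0, i.e. r^2 - 1 r = 0.
Discriminant: (-1)^2 - 4(0) = 1, so r = (1 ± 1)/2.
Solving: r_1 = 1, r_2 = 0.

indicial: r^2 - 1 r = 0; roots r_1 = 1, r_2 = 0


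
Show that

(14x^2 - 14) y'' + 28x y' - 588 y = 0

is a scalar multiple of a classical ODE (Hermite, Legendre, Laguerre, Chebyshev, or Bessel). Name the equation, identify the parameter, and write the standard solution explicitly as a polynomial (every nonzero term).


All three coefficients share the factor -14; dividing through by -14 gives  (1 - x^2) y'' - 2x y' + 42 y = 0.
This matches the Legendre equation (1 - x^2) y'' - 2x y' + n(n+1) y = 0 (note the -2x y' term) with n(n+1) = 42, so n = 6; the polynomial solution is P_6(x).
With y = sum_k a_k x^k, matching x^k gives (k+2)(k+1) a_{k+2} = [k(k+1) - n(n+1)] a_k = (k - 6)(k + 7) a_k. The right side vanishes at k = 6, so the series with the parity of 6 terminates at degree 6.
Standard normalization (P_n(1) = 1): leading coefficient (2n)!/(2^n (n!)^2) = 479001600/(64*518400) = 231/16, so a_6 = 231/16. Work downward with a_k = (k+1)(k+2) a_{k+2} / ((k - 6)(k + 7)):
  a_4 = (5)(6)(231/16) / ((4 - 6)(4 + 7)) = (3465/8)/(-22) = -315/16
  a_2 = (3)(4)(-315/16) / ((2 - 6)(2 + 7)) = (-945/4)/(-36) = 105/16
  a_0 = (1)(2)(105/16) / ((0 - 6)(0 + 7)) = (105/8)/(-42) = -5/16
Hence P_6(x) = 231 x^6/16 - 315 x^4/16 + 105 x^2/16 - 5/16.

P_6(x); series = 231 x^6/16 - 315 x^4/16 + 105 x^2/16 - 5/16


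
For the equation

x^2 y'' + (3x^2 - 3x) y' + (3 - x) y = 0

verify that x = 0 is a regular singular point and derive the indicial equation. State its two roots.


Divide by x^2 to reach normal form y'' + P_1(x) y' + P_2(x) y = 0 with P_1(x) = 3 - 3/x and P_2(x) = -1/x + 3/x^2.
x = 0 is a singular point because the y'-coefficient 3 - 3/x has a pole at x = 0 and the y-coefficient -1/x + 3/x^2 has a pole at x = 0.
It is a regular singular point because x P_1(x) = p(x) = 3x - 3 and x^2 P_2(x) = q(x) = 3 - x are polynomials, hence analytic at x = 0.
p(0) = -3,  q(0) = 3.
Indicial equation: r(r-1) + p(0) r + q(0) = 0, i.e. r^2 + (p(0) - 1) r + q(0) = 0, i.e. r^2 - 4 r + 3 = 0.
Discriminant: (-4)^2 - 4(3) = 4, so r = (4 ± 2)/2.
Solving: r_1 = 3, r_2 = 1.

indicial: r^2 - 4 r + 3 = 0; roots r_1 = 3, r_2 = 1


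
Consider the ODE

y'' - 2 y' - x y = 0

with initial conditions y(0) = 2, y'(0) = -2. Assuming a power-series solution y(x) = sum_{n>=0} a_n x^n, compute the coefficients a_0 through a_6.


Ansatz: y(x) = sum_{n>=0} a_n x^n, so y'(x) = sum_{n>=1} n a_n x^(n-1) and y''(x) = sum_{n>=2} n(n-1) a_n x^(n-2).
Substitute into P(x) y'' + Q(x) y' + R(x) y = 0 with P(x) = 1, Q(x) = -2, R(x) = -x, and match powers of x.
Initial conditions: a_0 = 2, a_1 = -2.
Setting the coefficient of each power of x to zero and solving order by order (substituting the coefficients already found):
  x^0: 2 a_2 - 2 a_1 = 0  ->  2 a_2 = 2 a_1 = -4  ->  a_2 = -2
  x^1: 6 a_3 - 4 a_2 - a_0 = 0  ->  6 a_3 = 4 a_2 + a_0 = -6  ->  a_3 = -1
  x^2: 12 a_4 - 6 a_3 - a_1 = 0  ->  12 a_4 = 6 a_3 + a_1 = -8  ->  a_4 = -2/3
  x^3: 20 a_5 - 8 a_4 - a_2 = 0  ->  20 a_5 = 8 a_4 + a_2 = -22/3  ->  a_5 = -11/30
  x^4: 30 a_6 - 10 a_5 - a_3 = 0  ->  30 a_6 = 10 a_5 + a_3 = -14/3  ->  a_6 = -7/45
Truncated series: y(x) = 2 - 2 x - 2 x^2 - x^3 - (2/3) x^4 - (11/30) x^5 - (7/45) x^6 + O(x^7).

a_0 = 2; a_1 = -2; a_2 = -2; a_3 = -1; a_4 = -2/3; a_5 = -11/30; a_6 = -7/45


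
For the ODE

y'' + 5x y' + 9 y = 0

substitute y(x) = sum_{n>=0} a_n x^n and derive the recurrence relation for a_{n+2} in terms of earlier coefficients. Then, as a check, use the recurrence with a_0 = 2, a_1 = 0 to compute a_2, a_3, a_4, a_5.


Substitute y = sum_n a_n x^n.
y''(x) has coefficient (n+2)(n+1) a_{n+2} at x^n;
5 x y'(x) has coefficient 5 n a_n at x^n (shift);
9 y(x) has coefficient 9 a_n at x^n.
Matching x^n: (n+2)(n+1) a_{n+2} + (5n + 9) a_n = 0.
Thus a_{n+2} = (-5n - 9) / ((n+1)(n+2)) * a_n.

Check with a_0 = 2, a_1 = 0 (apply the recurrence for n = 0, 1, 2, 3): a_0 = 2, a_1 = 0, a_2 = -9, a_3 = 0, a_4 = 57/4, a_5 = 0.

a_(n+2) = (-5n - 9) / ((n+1)(n+2)) * a_n; check: a_0 = 2, a_1 = 0, a_2 = -9, a_3 = 0, a_4 = 57/4, a_5 = 0


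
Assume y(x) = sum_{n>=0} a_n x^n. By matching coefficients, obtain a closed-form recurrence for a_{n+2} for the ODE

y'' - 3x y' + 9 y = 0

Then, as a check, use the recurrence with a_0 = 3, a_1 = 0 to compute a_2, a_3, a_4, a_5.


Substitute y = sum_n a_n x^n.
y''(x) has coefficient (n+2)(n+1) a_{n+2} at x^n;
-3 x y'(x) has coefficient -3 n a_n at x^n (shift);
9 y(x) has coefficient 9 a_n at x^n.
Matching x^n: (n+2)(n+1) a_{n+2} + (-3n + 9) a_n = 0.
Thus a_{n+2} = (3n - 9) / ((n+1)(n+2)) * a_n.

Check with a_0 = 3, a_1 = 0 (apply the recurrence for n = 0, 1, 2, 3): a_0 = 3, a_1 = 0, a_2 = -27/2, a_3 = 0, a_4 = 27/8, a_5 = 0.

a_(n+2) = (3n - 9) / ((n+1)(n+2)) * a_n; check: a_0 = 3, a_1 = 0, a_2 = -27/2, a_3 = 0, a_4 = 27/8, a_5 = 0


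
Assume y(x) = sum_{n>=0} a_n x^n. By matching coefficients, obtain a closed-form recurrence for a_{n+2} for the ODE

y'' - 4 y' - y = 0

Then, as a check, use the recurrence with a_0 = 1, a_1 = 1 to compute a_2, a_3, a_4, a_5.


Substitute y = sum_n a_n x^n.
y''(x) has coefficient (n+2)(n+1) a_{n+2} at x^n;
-4 y'(x) has coefficient -4 (n+1) a_{n+1} at x^n;
-y(x) has coefficient -1 a_n at x^n.
Matching x^n: (n+2)(n+1) a_{n+2} - 4 (n+1) a_{n+1} - 1 a_n = 0.
Thus a_{n+2} = [4 (n+1) a_{n+1} + 1 a_n] / ((n+1)(n+2)).

Check with a_0 = 1, a_1 = 1 (apply the recurrence for n = 0, 1, 2, 3): a_0 = 1, a_1 = 1, a_2 = 5/2, a_3 = 7/2, a_4 = 89/24, a_5 = 377/120.

a_(n+2) = [4 (n+1) a_(n+1) + 1 a_n] / ((n+1)(n+2)); check: a_0 = 1, a_1 = 1, a_2 = 5/2, a_3 = 7/2, a_4 = 89/24, a_5 = 377/120


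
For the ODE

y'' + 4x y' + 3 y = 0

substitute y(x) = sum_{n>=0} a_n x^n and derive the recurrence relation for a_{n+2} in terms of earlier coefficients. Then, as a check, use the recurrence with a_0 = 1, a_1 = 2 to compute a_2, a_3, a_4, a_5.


Substitute y = sum_n a_n x^n.
y''(x) has coefficient (n+2)(n+1) a_{n+2} at x^n;
4 x y'(x) has coefficient 4 n a_n at x^n (shift);
3 y(x) has coefficient 3 a_n at x^n.
Matching x^n: (n+2)(n+1) a_{n+2} + (4n + 3) a_n = 0.
Thus a_{n+2} = (-4n - 3) / ((n+1)(n+2)) * a_n.

Check with a_0 = 1, a_1 = 2 (apply the recurrence for n = 0, 1, 2, 3): a_0 = 1, a_1 = 2, a_2 = -3/2, a_3 = -7/3, a_4 = 11/8, a_5 = 7/4.

a_(n+2) = (-4n - 3) / ((n+1)(n+2)) * a_n; check: a_0 = 1, a_1 = 2, a_2 = -3/2, a_3 = -7/3, a_4 = 11/8, a_5 = 7/4


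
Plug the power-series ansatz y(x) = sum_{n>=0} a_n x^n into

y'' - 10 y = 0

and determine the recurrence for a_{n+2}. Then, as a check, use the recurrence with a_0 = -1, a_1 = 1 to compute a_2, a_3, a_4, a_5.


Substitute y = sum_n a_n x^n into y'' + (const) y = 0.
y''(x) = sum_{n>=0} (n+2)(n+1) a_{n+2} x^n.
The ODE becomes sum_n [(n+2)(n+1) a_{n+2} - 10 a_n] x^n = 0.
Setting each coefficient to zero gives the recurrence:
  (n+2)(n+1) a_{n+2} - 10 a_n = 0,
  a_{n+2} = 10 / ((n+1)(n+2)) a_n.

Check with a_0 = -1, a_1 = 1 (apply the recurrence for n = 0, 1, 2, 3): a_0 = -1, a_1 = 1, a_2 = -5, a_3 = 5/3, a_4 = -25/6, a_5 = 5/6.

a_{n+2} = 10/((n+1)(n+2)) * a_n; check: a_0 = -1, a_1 = 1, a_2 = -5, a_3 = 5/3, a_4 = -25/6, a_5 = 5/6


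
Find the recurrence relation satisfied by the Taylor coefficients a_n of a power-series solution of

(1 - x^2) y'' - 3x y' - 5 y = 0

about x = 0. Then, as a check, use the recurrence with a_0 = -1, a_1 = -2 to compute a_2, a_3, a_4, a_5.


Substitute y = sum_n a_n x^n.
(1 - 1 x^2) y'' contributes (n+2)(n+1) a_{n+2} - n(n-1) a_n at x^n.
-3 x y'(x) contributes -3 n a_n at x^n.
-5 y(x) contributes -5 a_n at x^n.
Matching x^n: (n+2)(n+1) a_{n+2} + (-n(n-1) - 3 n - 5) a_n = 0.
Thus a_{n+2} = (n(n-1) + 3 n + 5) / ((n+1)(n+2)) * a_n.

Check with a_0 = -1, a_1 = -2 (apply the recurrence for n = 0, 1, 2, 3): a_0 = -1, a_1 = -2, a_2 = -5/2, a_3 = -8/3, a_4 = -65/24, a_5 = -8/3.

a_(n+2) = (n(n-1) + 3 n + 5) / ((n+1)(n+2)) * a_n; check: a_0 = -1, a_1 = -2, a_2 = -5/2, a_3 = -8/3, a_4 = -65/24, a_5 = -8/3


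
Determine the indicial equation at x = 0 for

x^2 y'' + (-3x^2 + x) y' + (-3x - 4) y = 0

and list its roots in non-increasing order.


Divide by x^2 to reach normal form y'' + P_1(x) y' + P_2(x) y = 0 with P_1(x) = -3 + 1/x and P_2(x) = -3/x - 4/x^2.
x = 0 is a singular point because the y'-coefficient -3 + 1/x has a pole at x = 0 and the y-coefficient -3/x - 4/x^2 has a pole at x = 0.
It is a regular singular point because x P_1(x) = p(x) = 1 - 3x and x^2 P_2(x) = q(x) = -3x - 4 are polynomials, hence analytic at x = 0.
p(0) = 1,  q(0) = -4.
Indicial equation: r(r-1) + p(0) r + q(0) = 0, i.e. r^2 + (p(0) - 1) r + q(0) = 0, i.e. r^2 - 4 = 0.
Discriminant: (0)^2 - 4(-4) = 16, so r = (0 ± 4)/2.
Solving: r_1 = 2, r_2 = -2.

indicial: r^2 - 4 = 0; roots r_1 = 2, r_2 = -2


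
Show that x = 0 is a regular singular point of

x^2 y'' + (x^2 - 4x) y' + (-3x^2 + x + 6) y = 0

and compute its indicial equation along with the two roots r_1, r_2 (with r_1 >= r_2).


Divide by x^2 to reach normal form y'' + P_1(x) y' + P_2(x) y = 0 with P_1(x) = 1 - 4/x and P_2(x) = -3 + 1/x + 6/x^2.
x = 0 is a singular point because the y'-coefficient 1 - 4/x has a pole at x = 0 and the y-coefficient -3 + 1/x + 6/x^2 has a pole at x = 0.
It is a regular singular point because x P_1(x) = p(x) = x - 4 and x^2 P_2(x) = q(x) = -3x^2 + x + 6 are polynomials, hence analytic at x = 0.
p(0) = -4,  q(0) = 6.
Indicial equation: r(r-1) + p(0) r + q(0) = 0, i.e. r^2 + (p(0) - 1) r + q(0) = 0, i.e. r^2 - 5 r + 6 = 0.
Discriminant: (-5)^2 - 4(6) = 1, so r = (5 ± 1)/2.
Solving: r_1 = 3, r_2 = 2.

indicial: r^2 - 5 r + 6 = 0; roots r_1 = 3, r_2 = 2


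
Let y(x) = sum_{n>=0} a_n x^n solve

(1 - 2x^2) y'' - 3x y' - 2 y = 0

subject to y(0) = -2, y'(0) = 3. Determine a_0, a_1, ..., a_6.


Ansatz: y(x) = sum_{n>=0} a_n x^n, so y'(x) = sum_{n>=1} n a_n x^(n-1) and y''(x) = sum_{n>=2} n(n-1) a_n x^(n-2).
Substitute into P(x) y'' + Q(x) y' + R(x) y = 0 with P(x) = 1 - 2x^2, Q(x) = -3x, R(x) = -2, and match powers of x.
Initial conditions: a_0 = -2, a_1 = 3.
Setting the coefficient of each power of x to zero and solving order by order (substituting the coefficients already found):
  x^0: 2 a_2 - 2 a_0 = 0  ->  2 a_2 = 2 a_0 = -4  ->  a_2 = -2
  x^1: 6 a_3 - 5 a_1 = 0  ->  6 a_3 = 5 a_1 = 15  ->  a_3 = 5/2
  x^2: 12 a_4 - 12 a_2 = 0  ->  12 a_4 = 12 a_2 = -24  ->  a_4 = -2
  x^3: 20 a_5 - 23 a_3 = 0  ->  20 a_5 = 23 a_3 = 115/2  ->  a_5 = 23/8
  x^4: 30 a_6 - 38 a_4 = 0  ->  30 a_6 = 38 a_4 = -76  ->  a_6 = -38/15
Truncated series: y(x) = -2 + 3 x - 2 x^2 + (5/2) x^3 - 2 x^4 + (23/8) x^5 - (38/15) x^6 + O(x^7).

a_0 = -2; a_1 = 3; a_2 = -2; a_3 = 5/2; a_4 = -2; a_5 = 23/8; a_6 = -38/15


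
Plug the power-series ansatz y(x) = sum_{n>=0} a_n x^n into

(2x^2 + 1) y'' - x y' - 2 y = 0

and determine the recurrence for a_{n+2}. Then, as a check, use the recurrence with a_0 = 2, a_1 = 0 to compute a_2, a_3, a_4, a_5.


Substitute y = sum_n a_n x^n.
(1 + 2 x^2) y'' contributes (n+2)(n+1) a_{n+2} + 2 n(n-1) a_n at x^n.
-x y'(x) contributes -n a_n at x^n.
-2 y(x) contributes -2 a_n at x^n.
Matching x^n: (n+2)(n+1) a_{n+2} + (2 n(n-1) - n - 2) a_n = 0.
Thus a_{n+2} = (-2 n(n-1) + n + 2) / ((n+1)(n+2)) * a_n.

Check with a_0 = 2, a_1 = 0 (apply the recurrence for n = 0, 1, 2, 3): a_0 = 2, a_1 = 0, a_2 = 2, a_3 = 0, a_4 = 0, a_5 = 0.

a_(n+2) = (-2 n(n-1) + n + 2) / ((n+1)(n+2)) * a_n; check: a_0 = 2, a_1 = 0, a_2 = 2, a_3 = 0, a_4 = 0, a_5 = 0


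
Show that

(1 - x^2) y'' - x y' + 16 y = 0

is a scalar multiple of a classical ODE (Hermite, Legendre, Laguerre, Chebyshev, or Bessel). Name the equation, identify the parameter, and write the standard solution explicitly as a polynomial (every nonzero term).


The equation is already in a standard form:  (1 - x^2) y'' - x y' + 16 y = 0.
This matches the Chebyshev equation (1 - x^2) y'' - x y' + n^2 y = 0 (note the -x y' term, not -2x y') with n^2 = 16, so n = 4; the polynomial solution is T_4(x).
With y = sum_k a_k x^k, matching x^k gives (k+2)(k+1) a_{k+2} = (k^2 - n^2) a_k = (k - 4)(k + 4) a_k. The right side vanishes at k = 4, so the series with the parity of 4 terminates at degree 4.
Standard normalization: leading coefficient of T_n is 2^(n-1), so a_4 = 2^3 = 8. Work downward with a_k = (k+1)(k+2) a_{k+2} / ((k - 4)(k + 4)):
  a_2 = (3)(4)(8) / ((2 - 4)(2 + 4)) = 96/(-12) = -8
  a_0 = (1)(2)(-8) / ((0 - 4)(0 + 4)) = -16/(-16) = 1
Hence T_4(x) = 8 x^4 - 8 x^2 + 1.

T_4(x); series = 8 x^4 - 8 x^2 + 1


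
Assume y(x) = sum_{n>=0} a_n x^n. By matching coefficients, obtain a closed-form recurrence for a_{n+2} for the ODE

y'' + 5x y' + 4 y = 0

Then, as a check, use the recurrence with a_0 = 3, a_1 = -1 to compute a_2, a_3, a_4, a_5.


Substitute y = sum_n a_n x^n.
y''(x) has coefficient (n+2)(n+1) a_{n+2} at x^n;
5 x y'(x) has coefficient 5 n a_n at x^n (shift);
4 y(x) has coefficient 4 a_n at x^n.
Matching x^n: (n+2)(n+1) a_{n+2} + (5n + 4) a_n = 0.
Thus a_{n+2} = (-5n - 4) / ((n+1)(n+2)) * a_n.

Check with a_0 = 3, a_1 = -1 (apply the recurrence for n = 0, 1, 2, 3): a_0 = 3, a_1 = -1, a_2 = -6, a_3 = 3/2, a_4 = 7, a_5 = -57/40.

a_(n+2) = (-5n - 4) / ((n+1)(n+2)) * a_n; check: a_0 = 3, a_1 = -1, a_2 = -6, a_3 = 3/2, a_4 = 7, a_5 = -57/40


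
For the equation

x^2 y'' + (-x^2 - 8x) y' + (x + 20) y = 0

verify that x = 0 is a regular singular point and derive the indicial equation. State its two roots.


Divide by x^2 to reach normal form y'' + P_1(x) y' + P_2(x) y = 0 with P_1(x) = -1 - 8/x and P_2(x) = 1/x + 20/x^2.
x = 0 is a singular point because the y'-coefficient -1 - 8/x has a pole at x = 0 and the y-coefficient 1/x + 20/x^2 has a pole at x = 0.
It is a regular singular point because x P_1(x) = p(x) = -x - 8 and x^2 P_2(x) = q(x) = x + 20 are polynomials, hence analytic at x = 0.
p(0) = -8,  q(0) = 20.
Indicial equation: r(r-1) + p(0) r + q(0) = 0, i.e. r^2 + (p(0) - 1) r + q(0) = 0, i.e. r^2 - 9 r + 20 = 0.
Discriminant: (-9)^2 - 4(20) = 1, so r = (9 ± 1)/2.
Solving: r_1 = 5, r_2 = 4.

indicial: r^2 - 9 r + 20 = 0; roots r_1 = 5, r_2 = 4


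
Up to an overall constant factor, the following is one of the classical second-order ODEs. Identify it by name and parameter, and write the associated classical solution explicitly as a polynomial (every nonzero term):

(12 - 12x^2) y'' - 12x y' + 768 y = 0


All three coefficients share the factor 12; dividing through by 12 gives  (1 - x^2) y'' - x y' + 64 y = 0.
This matches the Chebyshev equation (1 - x^2) y'' - x y' + n^2 y = 0 (note the -x y' term, not -2x y') with n^2 = 64, so n = 8; the polynomial solution is T_8(x).
With y = sum_k a_k x^k, matching x^k gives (k+2)(k+1) a_{k+2} = (k^2 - n^2) a_k = (k - 8)(k + 8) a_k. The right side vanishes at k = 8, so the series with the parity of 8 terminates at degree 8.
Standard normalization: leading coefficient of T_n is 2^(n-1), so a_8 = 2^7 = 128. Work downward with a_k = (k+1)(k+2) a_{k+2} / ((k - 8)(k + 8)):
  a_6 = (7)(8)(128) / ((6 - 8)(6 + 8)) = 7168/(-28) = -256
  a_4 = (5)(6)(-256) / ((4 - 8)(4 + 8)) = -7680/(-48) = 160
  a_2 = (3)(4)(160) / ((2 - 8)(2 + 8)) = 1920/(-60) = -32
  a_0 = (1)(2)(-32) / ((0 - 8)(0 + 8)) = -64/(-64) = 1
Hence T_8(x) = 128 x^8 - 256 x^6 + 160 x^4 - 32 x^2 + 1.

T_8(x); series = 128 x^8 - 256 x^6 + 160 x^4 - 32 x^2 + 1


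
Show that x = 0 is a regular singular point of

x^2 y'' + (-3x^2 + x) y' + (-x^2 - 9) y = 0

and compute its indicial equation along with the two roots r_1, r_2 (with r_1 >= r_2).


Divide by x^2 to reach normal form y'' + P_1(x) y' + P_2(x) y = 0 with P_1(x) = -3 + 1/x and P_2(x) = -1 - 9/x^2.
x = 0 is a singular point because the y'-coefficient -3 + 1/x has a pole at x = 0 and the y-coefficient -1 - 9/x^2 has a pole at x = 0.
It is a regular singular point because x P_1(x) = p(x) = 1 - 3x and x^2 P_2(x) = q(x) = -x^2 - 9 are polynomials, hence analytic at x = 0.
p(0) = 1,  q(0) = -9.
Indicial equation: r(r-1) + p(0) r + q(0) = 0, i.e. r^2 + (p(0) - 1) r + q(0) = 0, i.e. r^2 - 9 = 0.
Discriminant: (0)^2 - 4(-9) = 36, so r = (0 ± 6)/2.
Solving: r_1 = 3, r_2 = -3.

indicial: r^2 - 9 = 0; roots r_1 = 3, r_2 = -3


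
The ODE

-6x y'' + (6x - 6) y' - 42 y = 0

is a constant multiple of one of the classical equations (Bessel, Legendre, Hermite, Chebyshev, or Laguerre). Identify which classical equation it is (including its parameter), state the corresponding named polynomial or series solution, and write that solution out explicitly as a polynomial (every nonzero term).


All three coefficients share the factor -6; dividing through by -6 gives  x y'' + (1 - x) y' + 7 y = 0.
This matches the Laguerre equation x y'' + (1 - x) y' + n y = 0 with n = 7; the polynomial solution is L_7(x).
With y = sum_k a_k x^k, matching x^k gives (k+1)k a_{k+1} + (k+1) a_{k+1} - k a_k + n a_k = 0, i.e. (k+1)^2 a_{k+1} = (k - n) a_k = (k - 7) a_k. The right side vanishes at k = 7, so the series terminates at degree 7.
Standard normalization L_n(0) = 1 gives a_0 = 1. Work upward with a_{k+1} = (k - 7) a_k / (k+1)^2:
  a_1 = (0 - 7)(1) / 1^2 = -7/1 = -7
  a_2 = (1 - 7)(-7) / 2^2 = 42/4 = 21/2
  a_3 = (2 - 7)(21/2) / 3^2 = (-105/2)/9 = -35/6
  a_4 = (3 - 7)(-35/6) / 4^2 = (70/3)/16 = 35/24
  a_5 = (4 - 7)(35/24) / 5^2 = (-35/8)/25 = -7/40
  a_6 = (5 - 7)(-7/40) / 6^2 = (7/20)/36 = 7/720
  a_7 = (6 - 7)(7/720) / 7^2 = (-7/720)/49 = -1/5040
Hence L_7(x) = -x^7/5040 + 7 x^6/720 - 7 x^5/40 + 35 x^4/24 - 35 x^3/6 + 21 x^2/2 - 7 x + 1.

L_7(x); series = -x^7/5040 + 7 x^6/720 - 7 x^5/40 + 35 x^4/24 - 35 x^3/6 + 21 x^2/2 - 7 x + 1


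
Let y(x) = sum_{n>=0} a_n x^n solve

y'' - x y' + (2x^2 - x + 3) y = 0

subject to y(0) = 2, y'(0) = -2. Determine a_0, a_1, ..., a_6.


Ansatz: y(x) = sum_{n>=0} a_n x^n, so y'(x) = sum_{n>=1} n a_n x^(n-1) and y''(x) = sum_{n>=2} n(n-1) a_n x^(n-2).
Substitute into P(x) y'' + Q(x) y' + R(x) y = 0 with P(x) = 1, Q(x) = -x, R(x) = 2x^2 - x + 3, and match powers of x.
Initial conditions: a_0 = 2, a_1 = -2.
Setting the coefficient of each power of x to zero and solving order by order (substituting the coefficients already found):
  x^0: 2 a_2 + 3 a_0 = 0  ->  2 a_2 = -3 a_0 = -6  ->  a_2 = -3
  x^1: 6 a_3 + 2 a_1 - a_0 = 0  ->  6 a_3 = -2 a_1 + a_0 = 6  ->  a_3 = 1
  x^2: 12 a_4 + a_2 - a_1 + 2 a_0 = 0  ->  12 a_4 = -a_2 + a_1 - 2 a_0 = -3  ->  a_4 = -1/4
  x^3: 20 a_5 - a_2 + 2 a_1 = 0  ->  20 a_5 = a_2 - 2 a_1 = 1  ->  a_5 = 1/20
  x^4: 30 a_6 - a_4 - a_3 + 2 a_2 = 0  ->  30 a_6 = a_4 + a_3 - 2 a_2 = 27/4  ->  a_6 = 9/40
Truncated series: y(x) = 2 - 2 x - 3 x^2 + x^3 - (1/4) x^4 + (1/20) x^5 + (9/40) x^6 + O(x^7).

a_0 = 2; a_1 = -2; a_2 = -3; a_3 = 1; a_4 = -1/4; a_5 = 1/20; a_6 = 9/40
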